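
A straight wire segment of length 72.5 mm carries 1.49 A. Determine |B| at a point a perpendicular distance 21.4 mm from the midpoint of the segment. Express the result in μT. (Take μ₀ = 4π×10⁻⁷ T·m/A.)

For a finite straight segment, B = (μ₀I/4πd)(sinθ₁ + sinθ₂), where θ₁, θ₂ are the angles from the perpendicular to each end.
The perpendicular from the point meets the wire at its midpoint, so each end is L/2 = 0.03625 m away along the wire.
sinθ₁ = 0.03625/√(0.03625²+0.0214²) = 0.8611; sinθ₂ = 0.03625/√(0.03625²+0.0214²) = 0.8611.
B = (4π×10⁻⁷ × 1.49) / (4π × 0.0214) × (0.8611 + 0.8611) = 1.20×10⁻⁵ T.

B ≈ 12.0 μT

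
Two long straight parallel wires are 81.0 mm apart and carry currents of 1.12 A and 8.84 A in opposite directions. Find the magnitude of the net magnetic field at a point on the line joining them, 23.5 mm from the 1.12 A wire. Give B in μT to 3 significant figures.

B ≈ 40.3 μT

Each long wire gives B = μ₀I/(2πd). Distances are d₁ = 0.0235 m and d₂ = 0.0575 m.
B₁ = 9.53×10⁻⁶ T, B₂ = 3.07×10⁻⁵ T.
Between antiparallel currents both contributions point the same way, so they add. B = B₁ + B₂ = 9.53×10⁻⁶ + 3.07×10⁻⁵ = 4.03×10⁻⁵ T.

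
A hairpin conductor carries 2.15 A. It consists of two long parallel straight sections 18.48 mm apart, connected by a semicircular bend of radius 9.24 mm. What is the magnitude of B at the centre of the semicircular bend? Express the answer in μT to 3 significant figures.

B ≈ 120 μT

The semicircular arc contributes B_arc = μ₀I·π/(4πR) = μ₀I/(4R) = 7.31×10⁻⁵ T.
Each semi-infinite lead is at perpendicular distance R = 0.00924 m from the centre, with the perpendicular foot at its near end, so it contributes μ₀I/(4πR); both point the same way, together 4.65×10⁻⁵ T.
Arc and leads all point the same direction: B = 7.31×10⁻⁵ + 4.65×10⁻⁵ = 1.20×10⁻⁴ T.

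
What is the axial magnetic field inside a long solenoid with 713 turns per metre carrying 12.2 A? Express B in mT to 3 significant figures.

B ≈ 10.9 mT

Inside a long solenoid, B = μ₀nI with n = 713 turns/m.
B = 4π×10⁻⁷ × 713 × 12.2 = 1.09×10⁻² T.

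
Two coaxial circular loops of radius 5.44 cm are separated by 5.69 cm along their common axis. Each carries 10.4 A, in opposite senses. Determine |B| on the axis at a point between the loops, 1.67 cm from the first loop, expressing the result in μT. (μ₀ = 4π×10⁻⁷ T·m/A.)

Each loop contributes B = μ₀IR²/[2(R²+z²)^(3/2)] on the axis, with z measured from that loop.
Loop 1 (z = 0.0167 m): B₁ = 1.05×10⁻⁴ T. Loop 2 (z = 0.0402 m): B₂ = 6.25×10⁻⁵ T.
The fields oppose: B = |B₁ − B₂| = 4.25×10⁻⁵ T.

B ≈ 42.5 μT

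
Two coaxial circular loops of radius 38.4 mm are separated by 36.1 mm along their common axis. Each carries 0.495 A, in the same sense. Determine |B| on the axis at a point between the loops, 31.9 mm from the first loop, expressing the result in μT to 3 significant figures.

Each loop contributes B = μ₀IR²/[2(R²+z²)^(3/2)] on the axis, with z measured from that loop.
Loop 1 (z = 0.0319 m): B₁ = 3.69×10⁻⁶ T. Loop 2 (z = 0.0042 m): B₂ = 7.96×10⁻⁶ T.
The fields add: B = B₁ + B₂ = 1.16×10⁻⁵ T.

B ≈ 11.6 μT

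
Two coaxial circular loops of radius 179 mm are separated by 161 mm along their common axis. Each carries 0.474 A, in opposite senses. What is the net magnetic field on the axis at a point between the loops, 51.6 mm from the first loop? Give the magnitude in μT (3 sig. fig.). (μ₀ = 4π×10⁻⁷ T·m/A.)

Each loop contributes B = μ₀IR²/[2(R²+z²)^(3/2)] on the axis, with z measured from that loop.
Loop 1 (z = 0.0516 m): B₁ = 1.48×10⁻⁶ T. Loop 2 (z = 0.1094 m): B₂ = 1.03×10⁻⁶ T.
The fields oppose: B = |B₁ − B₂| = 4.42×10⁻⁷ T.

B ≈ 0.442 μT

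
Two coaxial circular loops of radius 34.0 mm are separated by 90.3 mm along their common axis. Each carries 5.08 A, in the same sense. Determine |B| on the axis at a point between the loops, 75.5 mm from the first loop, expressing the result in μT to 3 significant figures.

Each loop contributes B = μ₀IR²/[2(R²+z²)^(3/2)] on the axis, with z measured from that loop.
Loop 1 (z = 0.0755 m): B₁ = 6.50×10⁻⁶ T. Loop 2 (z = 0.0148 m): B₂ = 7.24×10⁻⁵ T.
The fields add: B = B₁ + B₂ = 7.89×10⁻⁵ T.

B ≈ 78.9 μT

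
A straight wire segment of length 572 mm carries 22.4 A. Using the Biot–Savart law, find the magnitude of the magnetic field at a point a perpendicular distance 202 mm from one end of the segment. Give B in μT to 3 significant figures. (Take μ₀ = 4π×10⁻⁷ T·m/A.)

B ≈ 10.5 μT

For a finite straight segment, B = (μ₀I/4πd)(sinθ₁ + sinθ₂), where θ₁, θ₂ are the angles from the perpendicular to each end.
The perpendicular foot is at one end, so the two end-offsets along the wire are 0 and L = 0.572 m.
sinθ₁ = 0/√(0²+0.202²) = 0.0000; sinθ₂ = 0.572/√(0.572²+0.202²) = 0.9429.
B = (4π×10⁻⁷ × 22.4) / (4π × 0.202) × (0.0000 + 0.9429) = 1.05×10⁻⁵ T.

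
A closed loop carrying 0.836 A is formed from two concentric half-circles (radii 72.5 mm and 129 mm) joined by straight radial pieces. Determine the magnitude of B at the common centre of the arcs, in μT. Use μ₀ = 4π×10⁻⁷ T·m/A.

The radial connectors point toward the centre, so dl × r̂ = 0 and they contribute nothing.
Each semicircle gives μ₀I/(4R): inner arc 3.62×10⁻⁶ T, outer arc 2.04×10⁻⁶ T.
The two arcs carry current in opposite angular senses, so their fields oppose: B = |3.62×10⁻⁶ − 2.04×10⁻⁶| = 1.59×10⁻⁶ T.

B ≈ 1.59 μT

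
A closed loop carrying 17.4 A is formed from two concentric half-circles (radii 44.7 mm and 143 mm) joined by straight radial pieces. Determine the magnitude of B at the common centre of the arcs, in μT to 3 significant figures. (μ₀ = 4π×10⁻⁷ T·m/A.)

B ≈ 84.1 μT

The radial connectors point toward the centre, so dl × r̂ = 0 and they contribute nothing.
Each semicircle gives μ₀I/(4R): inner arc 1.22×10⁻⁴ T, outer arc 3.82×10⁻⁵ T.
The two arcs carry current in opposite angular senses, so their fields oppose: B = |1.22×10⁻⁴ − 3.82×10⁻⁵| = 8.41×10⁻⁵ T.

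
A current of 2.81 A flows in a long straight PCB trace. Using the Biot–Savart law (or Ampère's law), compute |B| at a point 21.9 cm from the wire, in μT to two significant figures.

For an infinitely long straight wire, B = μ₀I/(2πd).
B = (4π×10⁻⁷ × 2.81) / (2π × 0.219) = 2.57×10⁻⁶ T.

B ≈ 2.6 μT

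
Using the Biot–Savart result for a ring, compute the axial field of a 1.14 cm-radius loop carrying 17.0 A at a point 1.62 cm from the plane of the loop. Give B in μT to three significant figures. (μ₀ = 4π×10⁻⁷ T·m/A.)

On the axis of a circular loop, B = μ₀IR² / [2(R²+z²)^(3/2)].
R² + z² = (0.0114)² + (0.0162)² = 0.0003924 m², and (R²+z²)^(3/2) = 7.77×10⁻⁶ m³.
B = (4π×10⁻⁷ × 17.0 × 0.00013) / (2 × 7.77×10⁻⁶) = 1.79×10⁻⁴ T.

B ≈ 179 μT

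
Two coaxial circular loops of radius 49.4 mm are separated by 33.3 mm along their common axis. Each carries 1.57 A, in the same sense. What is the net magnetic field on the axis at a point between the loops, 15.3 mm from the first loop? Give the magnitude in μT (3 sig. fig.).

Each loop contributes B = μ₀IR²/[2(R²+z²)^(3/2)] on the axis, with z measured from that loop.
Loop 1 (z = 0.0153 m): B₁ = 1.74×10⁻⁵ T. Loop 2 (z = 0.018 m): B₂ = 1.66×10⁻⁵ T.
The fields add: B = B₁ + B₂ = 3.40×10⁻⁵ T.

B ≈ 34.0 μT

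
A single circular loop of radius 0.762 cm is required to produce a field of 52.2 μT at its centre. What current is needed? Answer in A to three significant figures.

At the centre of a circular loop B = μ₀I/(2R), so I = 2RB/μ₀.
With R = 0.00762 m, I = 2 × 0.00762 × 5.22×10⁻⁵ / (4π×10⁻⁷) = 0.633 A.

I ≈ 0.633 A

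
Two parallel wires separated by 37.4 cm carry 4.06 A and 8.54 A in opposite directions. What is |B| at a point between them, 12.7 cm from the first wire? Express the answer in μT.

B ≈ 13.3 μT

Each long wire gives B = μ₀I/(2πd). Distances are d₁ = 0.127 m and d₂ = 0.247 m.
B₁ = 6.39×10⁻⁶ T, B₂ = 6.91×10⁻⁶ T.
Between antiparallel currents both contributions point the same way, so they add. B = B₁ + B₂ = 6.39×10⁻⁶ + 6.91×10⁻⁶ = 1.33×10⁻⁵ T.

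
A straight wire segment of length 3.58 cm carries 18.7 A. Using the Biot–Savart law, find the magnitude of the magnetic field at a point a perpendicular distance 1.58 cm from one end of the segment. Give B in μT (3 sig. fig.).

B ≈ 108 μT

For a finite straight segment, B = (μ₀I/4πd)(sinθ₁ + sinθ₂), where θ₁, θ₂ are the angles from the perpendicular to each end.
The perpendicular foot is at one end, so the two end-offsets along the wire are 0 and L = 0.0358 m.
sinθ₁ = 0/√(0²+0.0158²) = 0.0000; sinθ₂ = 0.0358/√(0.0358²+0.0158²) = 0.9149.
B = (4π×10⁻⁷ × 18.7) / (4π × 0.0158) × (0.0000 + 0.9149) = 1.08×10⁻⁴ T.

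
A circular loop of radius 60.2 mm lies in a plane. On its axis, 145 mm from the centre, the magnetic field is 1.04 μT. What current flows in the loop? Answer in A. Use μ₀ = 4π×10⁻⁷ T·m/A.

On the axis of a loop, B = μ₀IR²/[2(R²+z²)^(3/2)], so I = 2B(R²+z²)^(3/2)/(μ₀R²).
R² + z² = 0.003624 + 0.02102 = 0.02465 m²; raised to 3/2 gives 3.87×10⁻³ m³.
I = 2 × 1.04×10⁻⁶ × 3.87×10⁻³ / (1.26×10⁻⁶ × 0.003624) = 1.77 A.

I ≈ 1.77 A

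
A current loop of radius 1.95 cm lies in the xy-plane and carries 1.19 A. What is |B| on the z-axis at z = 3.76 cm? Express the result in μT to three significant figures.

On the axis of a circular loop, B = μ₀IR² / [2(R²+z²)^(3/2)].
R² + z² = (0.0195)² + (0.0376)² = 0.001794 m², and (R²+z²)^(3/2) = 7.60×10⁻⁵ m³.
B = (4π×10⁻⁷ × 1.19 × 0.0003802) / (2 × 7.60×10⁻⁵) = 3.74×10⁻⁶ T.

B ≈ 3.74 μT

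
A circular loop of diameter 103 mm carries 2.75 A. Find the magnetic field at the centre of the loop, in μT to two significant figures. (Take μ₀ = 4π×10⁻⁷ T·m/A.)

At the centre of a circular loop the Biot–Savart law gives B = μ₀I/(2R) (so R = 0.0515 m).
B = (4π×10⁻⁷ × 2.75) / (2 × 0.0515) = 3.36×10⁻⁵ T.

B ≈ 34 μT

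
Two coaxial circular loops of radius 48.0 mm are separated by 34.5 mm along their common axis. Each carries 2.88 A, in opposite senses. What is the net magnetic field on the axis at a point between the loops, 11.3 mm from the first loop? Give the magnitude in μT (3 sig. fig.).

Each loop contributes B = μ₀IR²/[2(R²+z²)^(3/2)] on the axis, with z measured from that loop.
Loop 1 (z = 0.0113 m): B₁ = 3.48×10⁻⁵ T. Loop 2 (z = 0.0232 m): B₂ = 2.75×10⁻⁵ T.
The fields oppose: B = |B₁ − B₂| = 7.25×10⁻⁶ T.

B ≈ 7.25 μT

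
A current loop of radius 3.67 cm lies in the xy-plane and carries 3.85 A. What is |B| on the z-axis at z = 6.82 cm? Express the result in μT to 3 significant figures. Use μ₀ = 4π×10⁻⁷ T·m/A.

B ≈ 7.01 μT

On the axis of a circular loop, B = μ₀IR² / [2(R²+z²)^(3/2)].
R² + z² = (0.0367)² + (0.0682)² = 0.005998 m², and (R²+z²)^(3/2) = 4.65×10⁻⁴ m³.
B = (4π×10⁻⁷ × 3.85 × 0.001347) / (2 × 4.65×10⁻⁴) = 7.01×10⁻⁶ T.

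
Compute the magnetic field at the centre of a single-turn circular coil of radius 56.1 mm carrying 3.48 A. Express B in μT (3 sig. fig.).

B ≈ 39.0 μT

At the centre of a circular loop the Biot–Savart law gives B = μ₀I/(2R).
B = (4π×10⁻⁷ × 3.48) / (2 × 0.0561) = 3.90×10⁻⁵ T.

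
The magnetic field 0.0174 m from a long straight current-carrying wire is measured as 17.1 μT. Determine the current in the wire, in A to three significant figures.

For a long straight wire B = μ₀I/(2πd), so I = 2πdB/μ₀.
I = 2π × 0.0174 × 1.71×10⁻⁵ / (4π×10⁻⁷) = 1.49 A.

I ≈ 1.49 A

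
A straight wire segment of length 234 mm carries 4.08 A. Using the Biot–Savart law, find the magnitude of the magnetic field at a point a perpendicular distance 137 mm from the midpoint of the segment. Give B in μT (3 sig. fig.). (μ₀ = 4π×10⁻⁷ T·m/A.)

B ≈ 3.87 μT

For a finite straight segment, B = (μ₀I/4πd)(sinθ₁ + sinθ₂), where θ₁, θ₂ are the angles from the perpendicular to each end.
The perpendicular from the point meets the wire at its midpoint, so each end is L/2 = 0.117 m away along the wire.
sinθ₁ = 0.117/√(0.117²+0.137²) = 0.6494; sinθ₂ = 0.117/√(0.117²+0.137²) = 0.6494.
B = (4π×10⁻⁷ × 4.08) / (4π × 0.137) × (0.6494 + 0.6494) = 3.87×10⁻⁶ T.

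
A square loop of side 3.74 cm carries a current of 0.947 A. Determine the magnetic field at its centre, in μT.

Each side is a finite straight segment at perpendicular distance d = a/(2 tan(π/4)) = 0.0187 m from the centre, with end-angles ±π/4.
One side contributes B₁ = (μ₀I/4πd)·2 sin(π/4) = 7.16×10⁻⁶ T.
All 4 sides add in the same direction: B = 4 × 7.16×10⁻⁶ = 2.86×10⁻⁵ T.

B ≈ 28.6 μT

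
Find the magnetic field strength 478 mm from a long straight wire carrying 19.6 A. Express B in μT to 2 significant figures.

B ≈ 8.2 μT

For an infinitely long straight wire, B = μ₀I/(2πd).
B = (4π×10⁻⁷ × 19.6) / (2π × 0.478) = 8.20×10⁻⁶ T.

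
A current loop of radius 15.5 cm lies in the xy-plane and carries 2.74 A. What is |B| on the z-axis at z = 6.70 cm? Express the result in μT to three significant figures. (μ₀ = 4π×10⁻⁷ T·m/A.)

B ≈ 8.59 μT

On the axis of a circular loop, B = μ₀IR² / [2(R²+z²)^(3/2)].
R² + z² = (0.155)² + (0.067)² = 0.02851 m², and (R²+z²)^(3/2) = 4.81×10⁻³ m³.
B = (4π×10⁻⁷ × 2.74 × 0.02403) / (2 × 4.81×10⁻³) = 8.59×10⁻⁶ T.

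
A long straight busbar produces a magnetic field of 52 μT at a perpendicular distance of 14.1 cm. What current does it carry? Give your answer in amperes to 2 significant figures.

For a long straight wire B = μ₀I/(2πd), so I = 2πdB/μ₀.
I = 2π × 0.141 × 5.20×10⁻⁵ / (4π×10⁻⁷) = 36.7 A.

I ≈ 37 A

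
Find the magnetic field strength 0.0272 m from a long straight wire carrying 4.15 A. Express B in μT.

For an infinitely long straight wire, B = μ₀I/(2πd).
B = (4π×10⁻⁷ × 4.15) / (2π × 0.0272) = 3.05×10⁻⁵ T.

B ≈ 30.5 μT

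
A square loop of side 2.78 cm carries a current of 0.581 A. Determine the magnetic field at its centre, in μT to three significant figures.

Each side is a finite straight segment at perpendicular distance d = a/(2 tan(π/4)) = 0.0139 m from the centre, with end-angles ±π/4.
One side contributes B₁ = (μ₀I/4πd)·2 sin(π/4) = 5.91×10⁻⁶ T.
All 4 sides add in the same direction: B = 4 × 5.91×10⁻⁶ = 2.36×10⁻⁵ T.

B ≈ 23.6 μT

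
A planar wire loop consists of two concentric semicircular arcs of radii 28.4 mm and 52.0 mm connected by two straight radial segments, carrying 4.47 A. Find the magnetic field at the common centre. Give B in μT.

B ≈ 22.4 μT

The radial connectors point toward the centre, so dl × r̂ = 0 and they contribute nothing.
Each semicircle gives μ₀I/(4R): inner arc 4.94×10⁻⁵ T, outer arc 2.70×10⁻⁵ T.
The two arcs carry current in opposite angular senses, so their fields oppose: B = |4.94×10⁻⁵ − 2.70×10⁻⁵| = 2.24×10⁻⁵ T.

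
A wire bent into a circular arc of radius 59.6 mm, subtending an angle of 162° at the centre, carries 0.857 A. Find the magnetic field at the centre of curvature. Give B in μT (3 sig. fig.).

B ≈ 4.07 μT

The Biot–Savart field of a circular arc at its centre is B = μ₀Iφ/(4πR), with φ = 2.827 rad.
B = (4π×10⁻⁷ × 0.857 × 2.827) / (4π × 0.0596) = 4.07×10⁻⁶ T.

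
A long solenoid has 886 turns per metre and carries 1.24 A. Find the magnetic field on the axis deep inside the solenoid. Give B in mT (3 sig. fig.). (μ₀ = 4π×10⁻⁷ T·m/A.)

Inside a long solenoid, B = μ₀nI with n = 886 turns/m.
B = 4π×10⁻⁷ × 886 × 1.24 = 1.38×10⁻³ T.

B ≈ 1.38 mT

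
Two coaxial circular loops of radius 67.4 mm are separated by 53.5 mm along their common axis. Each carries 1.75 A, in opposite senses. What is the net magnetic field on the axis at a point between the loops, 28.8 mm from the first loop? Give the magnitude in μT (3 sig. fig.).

Each loop contributes B = μ₀IR²/[2(R²+z²)^(3/2)] on the axis, with z measured from that loop.
Loop 1 (z = 0.0288 m): B₁ = 1.27×10⁻⁵ T. Loop 2 (z = 0.0247 m): B₂ = 1.35×10⁻⁵ T.
The fields oppose: B = |B₁ − B₂| = 8.19×10⁻⁷ T.

B ≈ 0.819 μT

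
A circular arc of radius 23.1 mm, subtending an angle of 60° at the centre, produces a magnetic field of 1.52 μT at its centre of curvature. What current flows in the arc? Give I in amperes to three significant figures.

For a circular arc, B = μ₀Iφ/(4πR) with φ in radians; here φ = 1.047 rad.
So I = 4πRB/(μ₀φ) = 4π × 0.0231 × 1.52×10⁻⁶ / (4π×10⁻⁷ × 1.047) = 0.335 A.

I ≈ 0.335 A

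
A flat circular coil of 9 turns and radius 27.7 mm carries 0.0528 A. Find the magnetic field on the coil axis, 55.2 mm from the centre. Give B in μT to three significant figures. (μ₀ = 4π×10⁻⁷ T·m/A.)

For an N-turn flat coil, B = Nμ₀IR²/[2(R²+z²)^(3/2)] with R = 0.0277 m, z = 0.0552 m.
B = 9 × 1.08×10⁻⁷ T = 9.72×10⁻⁷ T.

B ≈ 0.972 μT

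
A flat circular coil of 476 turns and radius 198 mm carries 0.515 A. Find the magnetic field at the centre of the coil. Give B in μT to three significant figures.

B ≈ 778 μT

For an N-turn flat coil, B = Nμ₀I/(2R) with R = 0.198 m.
B = 476 × 1.63×10⁻⁶ T = 7.78×10⁻⁴ T.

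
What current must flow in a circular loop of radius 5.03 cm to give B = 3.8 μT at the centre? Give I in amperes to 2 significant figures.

I ≈ 0.30 A

At the centre of a circular loop B = μ₀I/(2R), so I = 2RB/μ₀.
With R = 0.0503 m, I = 2 × 0.0503 × 3.80×10⁻⁶ / (4π×10⁻⁷) = 0.304 A.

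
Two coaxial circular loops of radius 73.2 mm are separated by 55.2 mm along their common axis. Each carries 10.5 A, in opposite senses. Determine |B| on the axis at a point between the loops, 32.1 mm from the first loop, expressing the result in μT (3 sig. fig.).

B ≈ 8.94 μT

Each loop contributes B = μ₀IR²/[2(R²+z²)^(3/2)] on the axis, with z measured from that loop.
Loop 1 (z = 0.0321 m): B₁ = 6.92×10⁻⁵ T. Loop 2 (z = 0.0231 m): B₂ = 7.82×10⁻⁵ T.
The fields oppose: B = |B₁ − B₂| = 8.94×10⁻⁶ T.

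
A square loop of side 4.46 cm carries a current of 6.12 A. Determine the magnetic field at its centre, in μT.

Each side is a finite straight segment at perpendicular distance d = a/(2 tan(π/4)) = 0.0223 m from the centre, with end-angles ±π/4.
One side contributes B₁ = (μ₀I/4πd)·2 sin(π/4) = 3.88×10⁻⁵ T.
All 4 sides add in the same direction: B = 4 × 3.88×10⁻⁵ = 1.55×10⁻⁴ T.

B ≈ 155 μT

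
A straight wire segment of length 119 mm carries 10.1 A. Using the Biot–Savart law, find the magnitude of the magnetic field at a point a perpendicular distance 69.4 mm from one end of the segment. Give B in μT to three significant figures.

B ≈ 12.6 μT

For a finite straight segment, B = (μ₀I/4πd)(sinθ₁ + sinθ₂), where θ₁, θ₂ are the angles from the perpendicular to each end.
The perpendicular foot is at one end, so the two end-offsets along the wire are 0 and L = 0.119 m.
sinθ₁ = 0/√(0²+0.0694²) = 0.0000; sinθ₂ = 0.119/√(0.119²+0.0694²) = 0.8638.
B = (4π×10⁻⁷ × 10.1) / (4π × 0.0694) × (0.0000 + 0.8638) = 1.26×10⁻⁵ T.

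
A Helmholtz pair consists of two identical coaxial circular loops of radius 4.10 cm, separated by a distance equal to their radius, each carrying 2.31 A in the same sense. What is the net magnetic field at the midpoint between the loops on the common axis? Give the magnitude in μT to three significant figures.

B ≈ 50.7 μT

Each loop contributes B = μ₀IR²/[2(R²+z²)^(3/2)] on the axis, with z measured from that loop.
Loop 1 (z = 0.0205 m): B₁ = 2.53×10⁻⁵ T. Loop 2 (z = 0.0205 m): B₂ = 2.53×10⁻⁵ T.
The fields add: B = B₁ + B₂ = 5.07×10⁻⁵ T.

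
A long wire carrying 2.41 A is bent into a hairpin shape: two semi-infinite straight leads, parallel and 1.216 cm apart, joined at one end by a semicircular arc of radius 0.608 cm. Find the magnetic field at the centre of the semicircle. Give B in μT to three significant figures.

B ≈ 204 μT

The semicircular arc contributes B_arc = μ₀I·π/(4πR) = μ₀I/(4R) = 1.25×10⁻⁴ T.
Each semi-infinite lead is at perpendicular distance R = 0.00608 m from the centre, with the perpendicular foot at its near end, so it contributes μ₀I/(4πR); both point the same way, together 7.93×10⁻⁵ T.
Arc and leads all point the same direction: B = 1.25×10⁻⁴ + 7.93×10⁻⁵ = 2.04×10⁻⁴ T.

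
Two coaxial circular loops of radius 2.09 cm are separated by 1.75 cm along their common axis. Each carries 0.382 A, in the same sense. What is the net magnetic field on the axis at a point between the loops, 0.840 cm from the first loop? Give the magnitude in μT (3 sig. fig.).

Each loop contributes B = μ₀IR²/[2(R²+z²)^(3/2)] on the axis, with z measured from that loop.
Loop 1 (z = 0.0084 m): B₁ = 9.17×10⁻⁶ T. Loop 2 (z = 0.0091 m): B₂ = 8.85×10⁻⁶ T.
The fields add: B = B₁ + B₂ = 1.80×10⁻⁵ T.

B ≈ 18.0 μT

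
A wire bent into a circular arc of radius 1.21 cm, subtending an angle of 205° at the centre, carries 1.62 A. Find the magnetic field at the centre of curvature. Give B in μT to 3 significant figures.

The Biot–Savart field of a circular arc at its centre is B = μ₀Iφ/(4πR), with φ = 3.578 rad.
B = (4π×10⁻⁷ × 1.62 × 3.578) / (4π × 0.0121) = 4.79×10⁻⁵ T.

B ≈ 47.9 μT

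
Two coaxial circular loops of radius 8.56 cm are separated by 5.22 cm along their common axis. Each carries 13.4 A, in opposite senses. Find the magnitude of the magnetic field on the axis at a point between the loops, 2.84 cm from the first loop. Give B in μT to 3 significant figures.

B ≈ 3.87 μT

Each loop contributes B = μ₀IR²/[2(R²+z²)^(3/2)] on the axis, with z measured from that loop.
Loop 1 (z = 0.0284 m): B₁ = 8.41×10⁻⁵ T. Loop 2 (z = 0.0238 m): B₂ = 8.80×10⁻⁵ T.
The fields oppose: B = |B₁ − B₂| = 3.87×10⁻⁶ T.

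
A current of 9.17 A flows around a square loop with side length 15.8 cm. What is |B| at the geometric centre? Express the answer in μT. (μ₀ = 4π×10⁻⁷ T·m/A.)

Each side is a finite straight segment at perpendicular distance d = a/(2 tan(π/4)) = 0.079 m from the centre, with end-angles ±π/4.
One side contributes B₁ = (μ₀I/4πd)·2 sin(π/4) = 1.64×10⁻⁵ T.
All 4 sides add in the same direction: B = 4 × 1.64×10⁻⁵ = 6.57×10⁻⁵ T.

B ≈ 65.7 μT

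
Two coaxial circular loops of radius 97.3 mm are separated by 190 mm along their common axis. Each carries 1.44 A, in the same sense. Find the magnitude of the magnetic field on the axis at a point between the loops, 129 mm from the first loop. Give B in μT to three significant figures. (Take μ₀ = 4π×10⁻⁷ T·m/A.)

B ≈ 7.69 μT

Each loop contributes B = μ₀IR²/[2(R²+z²)^(3/2)] on the axis, with z measured from that loop.
Loop 1 (z = 0.129 m): B₁ = 2.03×10⁻⁶ T. Loop 2 (z = 0.061 m): B₂ = 5.66×10⁻⁶ T.
The fields add: B = B₁ + B₂ = 7.69×10⁻⁶ T.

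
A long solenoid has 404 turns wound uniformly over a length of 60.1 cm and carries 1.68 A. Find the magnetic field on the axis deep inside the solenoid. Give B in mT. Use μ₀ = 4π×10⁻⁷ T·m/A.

Inside a long solenoid, B = μ₀nI with n = 672.2 turns/m.
B = 4π×10⁻⁷ × 672.2 × 1.68 = 1.42×10⁻³ T.

B ≈ 1.42 mT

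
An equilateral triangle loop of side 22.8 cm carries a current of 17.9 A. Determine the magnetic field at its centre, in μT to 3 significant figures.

B ≈ 141 μT

Each side is a finite straight segment at perpendicular distance d = a/(2 tan(π/3)) = 0.06582 m from the centre, with end-angles ±π/3.
One side contributes B₁ = (μ₀I/4πd)·2 sin(π/3) = 4.71×10⁻⁵ T.
All 3 sides add in the same direction: B = 3 × 4.71×10⁻⁵ = 1.41×10⁻⁴ T.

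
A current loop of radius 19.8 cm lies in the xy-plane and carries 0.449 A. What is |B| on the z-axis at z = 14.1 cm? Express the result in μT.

On the axis of a circular loop, B = μ₀IR² / [2(R²+z²)^(3/2)].
R² + z² = (0.198)² + (0.141)² = 0.05908 m², and (R²+z²)^(3/2) = 1.44×10⁻² m³.
B = (4π×10⁻⁷ × 0.449 × 0.0392) / (2 × 1.44×10⁻²) = 7.70×10⁻⁷ T.

B ≈ 0.770 μT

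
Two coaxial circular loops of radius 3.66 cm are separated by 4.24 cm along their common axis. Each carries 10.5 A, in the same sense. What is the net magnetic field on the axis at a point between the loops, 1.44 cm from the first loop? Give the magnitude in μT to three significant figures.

Each loop contributes B = μ₀IR²/[2(R²+z²)^(3/2)] on the axis, with z measured from that loop.
Loop 1 (z = 0.0144 m): B₁ = 1.45×10⁻⁴ T. Loop 2 (z = 0.028 m): B₂ = 9.03×10⁻⁵ T.
The fields add: B = B₁ + B₂ = 2.36×10⁻⁴ T.

B ≈ 236 μT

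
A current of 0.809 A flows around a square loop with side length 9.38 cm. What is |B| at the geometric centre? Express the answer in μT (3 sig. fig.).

Each side is a finite straight segment at perpendicular distance d = a/(2 tan(π/4)) = 0.0469 m from the centre, with end-angles ±π/4.
One side contributes B₁ = (μ₀I/4πd)·2 sin(π/4) = 2.44×10⁻⁶ T.
All 4 sides add in the same direction: B = 4 × 2.44×10⁻⁶ = 9.76×10⁻⁶ T.

B ≈ 9.76 μT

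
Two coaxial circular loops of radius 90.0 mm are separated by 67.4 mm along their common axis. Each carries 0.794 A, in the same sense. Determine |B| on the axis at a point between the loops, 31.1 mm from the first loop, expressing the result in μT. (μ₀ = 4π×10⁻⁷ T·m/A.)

Each loop contributes B = μ₀IR²/[2(R²+z²)^(3/2)] on the axis, with z measured from that loop.
Loop 1 (z = 0.0311 m): B₁ = 4.68×10⁻⁶ T. Loop 2 (z = 0.0363 m): B₂ = 4.42×10⁻⁶ T.
The fields add: B = B₁ + B₂ = 9.10×10⁻⁶ T.

B ≈ 9.10 μT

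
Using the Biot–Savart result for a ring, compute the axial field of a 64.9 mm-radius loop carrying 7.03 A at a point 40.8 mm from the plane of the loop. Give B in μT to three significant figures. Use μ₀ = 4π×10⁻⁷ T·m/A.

B ≈ 41.3 μT

On the axis of a circular loop, B = μ₀IR² / [2(R²+z²)^(3/2)].
R² + z² = (0.0649)² + (0.0408)² = 0.005877 m², and (R²+z²)^(3/2) = 4.50×10⁻⁴ m³.
B = (4π×10⁻⁷ × 7.03 × 0.004212) / (2 × 4.50×10⁻⁴) = 4.13×10⁻⁵ T.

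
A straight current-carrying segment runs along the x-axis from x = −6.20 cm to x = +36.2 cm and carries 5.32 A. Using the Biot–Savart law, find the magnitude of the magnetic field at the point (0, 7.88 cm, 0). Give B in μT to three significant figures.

B ≈ 10.8 μT

For a finite straight segment, B = (μ₀I/4πd)(sinθ₁ + sinθ₂), where θ₁, θ₂ are the angles from the perpendicular to each end.
The perpendicular distance is d = 0.0788 m; the end-offsets along the wire are a = 0.062 m and b = 0.362 m.
sinθ₁ = 0.062/√(0.062²+0.0788²) = 0.6183; sinθ₂ = 0.362/√(0.362²+0.0788²) = 0.9771.
B = (4π×10⁻⁷ × 5.32) / (4π × 0.0788) × (0.6183 + 0.9771) = 1.08×10⁻⁵ T.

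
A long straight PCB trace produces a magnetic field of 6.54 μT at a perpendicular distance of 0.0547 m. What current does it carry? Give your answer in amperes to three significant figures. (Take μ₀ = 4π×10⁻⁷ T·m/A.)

For a long straight wire B = μ₀I/(2πd), so I = 2πdB/μ₀.
I = 2π × 0.0547 × 6.54×10⁻⁶ / (4π×10⁻⁷) = 1.79 A.

I ≈ 1.79 A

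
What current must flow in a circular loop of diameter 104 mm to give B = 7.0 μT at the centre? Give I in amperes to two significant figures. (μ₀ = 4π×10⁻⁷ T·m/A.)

I ≈ 0.58 A

At the centre of a circular loop B = μ₀I/(2R), so I = 2RB/μ₀.
With R = 0.052 m, I = 2 × 0.052 × 7.00×10⁻⁶ / (4π×10⁻⁷) = 0.579 A.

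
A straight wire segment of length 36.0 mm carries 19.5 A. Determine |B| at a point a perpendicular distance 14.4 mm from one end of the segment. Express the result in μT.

B ≈ 126 μT

For a finite straight segment, B = (μ₀I/4πd)(sinθ₁ + sinθ₂), where θ₁, θ₂ are the angles from the perpendicular to each end.
The perpendicular foot is at one end, so the two end-offsets along the wire are 0 and L = 0.036 m.
sinθ₁ = 0/√(0²+0.0144²) = 0.0000; sinθ₂ = 0.036/√(0.036²+0.0144²) = 0.9285.
B = (4π×10⁻⁷ × 19.5) / (4π × 0.0144) × (0.0000 + 0.9285) = 1.26×10⁻⁴ T.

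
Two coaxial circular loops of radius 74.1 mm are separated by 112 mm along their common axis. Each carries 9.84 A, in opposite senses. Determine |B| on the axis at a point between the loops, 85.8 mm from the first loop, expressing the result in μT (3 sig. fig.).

Each loop contributes B = μ₀IR²/[2(R²+z²)^(3/2)] on the axis, with z measured from that loop.
Loop 1 (z = 0.0858 m): B₁ = 2.33×10⁻⁵ T. Loop 2 (z = 0.0262 m): B₂ = 6.99×10⁻⁵ T.
The fields oppose: B = |B₁ − B₂| = 4.66×10⁻⁵ T.

B ≈ 46.6 μT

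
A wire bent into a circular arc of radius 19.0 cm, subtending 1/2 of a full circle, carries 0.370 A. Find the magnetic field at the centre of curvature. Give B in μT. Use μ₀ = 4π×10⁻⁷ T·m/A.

B ≈ 0.612 μT

The Biot–Savart field of a circular arc at its centre is B = μ₀Iφ/(4πR), with φ = 3.142 rad.
B = (4π×10⁻⁷ × 0.370 × 3.142) / (4π × 0.19) = 6.12×10⁻⁷ T.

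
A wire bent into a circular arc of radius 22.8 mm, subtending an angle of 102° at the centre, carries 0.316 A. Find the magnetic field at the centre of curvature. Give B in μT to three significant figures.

The Biot–Savart field of a circular arc at its centre is B = μ₀Iφ/(4πR), with φ = 1.78 rad.
B = (4π×10⁻⁷ × 0.316 × 1.78) / (4π × 0.0228) = 2.47×10⁻⁶ T.

B ≈ 2.47 μT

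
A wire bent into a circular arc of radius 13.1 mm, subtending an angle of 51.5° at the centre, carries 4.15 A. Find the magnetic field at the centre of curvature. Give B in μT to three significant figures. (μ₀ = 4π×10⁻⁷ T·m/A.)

The Biot–Savart field of a circular arc at its centre is B = μ₀Iφ/(4πR), with φ = 0.8988 rad.
B = (4π×10⁻⁷ × 4.15 × 0.8988) / (4π × 0.0131) = 2.85×10⁻⁵ T.

B ≈ 28.5 μT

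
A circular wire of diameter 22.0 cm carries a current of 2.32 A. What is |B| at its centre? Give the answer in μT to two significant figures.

B ≈ 13 μT

At the centre of a circular loop the Biot–Savart law gives B = μ₀I/(2R) (so R = 0.11 m).
B = (4π×10⁻⁷ × 2.32) / (2 × 0.11) = 1.33×10⁻⁵ T.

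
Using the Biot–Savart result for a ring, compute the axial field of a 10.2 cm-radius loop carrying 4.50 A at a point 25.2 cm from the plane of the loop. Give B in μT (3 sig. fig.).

B ≈ 1.46 μT

On the axis of a circular loop, B = μ₀IR² / [2(R²+z²)^(3/2)].
R² + z² = (0.102)² + (0.252)² = 0.07391 m², and (R²+z²)^(3/2) = 2.01×10⁻² m³.
B = (4π×10⁻⁷ × 4.50 × 0.0104) / (2 × 2.01×10⁻²) = 1.46×10⁻⁶ T.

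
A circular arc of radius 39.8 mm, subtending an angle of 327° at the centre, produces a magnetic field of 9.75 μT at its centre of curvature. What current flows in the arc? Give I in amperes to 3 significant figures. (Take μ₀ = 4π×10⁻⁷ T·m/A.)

I ≈ 0.680 A

For a circular arc, B = μ₀Iφ/(4πR) with φ in radians; here φ = 5.707 rad.
So I = 4πRB/(μ₀φ) = 4π × 0.0398 × 9.75×10⁻⁶ / (4π×10⁻⁷ × 5.707) = 0.680 A.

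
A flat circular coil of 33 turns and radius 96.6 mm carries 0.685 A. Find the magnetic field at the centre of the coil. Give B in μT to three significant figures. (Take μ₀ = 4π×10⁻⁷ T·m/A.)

For an N-turn flat coil, B = Nμ₀I/(2R) with R = 0.0966 m.
B = 33 × 4.46×10⁻⁶ T = 1.47×10⁻⁴ T.

B ≈ 147 μT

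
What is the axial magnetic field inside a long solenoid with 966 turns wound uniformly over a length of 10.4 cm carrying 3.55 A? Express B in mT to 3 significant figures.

B ≈ 41.4 mT

Inside a long solenoid, B = μ₀nI with n = 9288 turns/m.
B = 4π×10⁻⁷ × 9288 × 3.55 = 4.14×10⁻² T.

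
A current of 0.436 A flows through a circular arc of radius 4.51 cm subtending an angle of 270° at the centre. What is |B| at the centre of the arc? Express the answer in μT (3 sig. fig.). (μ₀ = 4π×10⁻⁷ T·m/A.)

The Biot–Savart field of a circular arc at its centre is B = μ₀Iφ/(4πR), with φ = 4.712 rad.
B = (4π×10⁻⁷ × 0.436 × 4.712) / (4π × 0.0451) = 4.56×10⁻⁶ T.

B ≈ 4.56 μT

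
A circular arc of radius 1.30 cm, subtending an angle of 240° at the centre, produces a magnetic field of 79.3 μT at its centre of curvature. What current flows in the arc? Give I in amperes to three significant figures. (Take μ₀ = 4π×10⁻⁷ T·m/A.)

I ≈ 2.46 A

For a circular arc, B = μ₀Iφ/(4πR) with φ in radians; here φ = 4.189 rad.
So I = 4πRB/(μ₀φ) = 4π × 0.013 × 7.93×10⁻⁵ / (4π×10⁻⁷ × 4.189) = 2.46 A.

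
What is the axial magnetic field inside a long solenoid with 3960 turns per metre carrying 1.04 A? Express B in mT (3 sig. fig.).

B ≈ 5.18 mT

Inside a long solenoid, B = μ₀nI with n = 3960 turns/m.
B = 4π×10⁻⁷ × 3960 × 1.04 = 5.18×10⁻³ T.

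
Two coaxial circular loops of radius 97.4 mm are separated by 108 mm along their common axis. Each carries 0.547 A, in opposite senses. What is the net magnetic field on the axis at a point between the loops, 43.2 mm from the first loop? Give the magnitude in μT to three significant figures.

Each loop contributes B = μ₀IR²/[2(R²+z²)^(3/2)] on the axis, with z measured from that loop.
Loop 1 (z = 0.0432 m): B₁ = 2.70×10⁻⁶ T. Loop 2 (z = 0.0648 m): B₂ = 2.04×10⁻⁶ T.
The fields oppose: B = |B₁ − B₂| = 6.59×10⁻⁷ T.

B ≈ 0.659 μT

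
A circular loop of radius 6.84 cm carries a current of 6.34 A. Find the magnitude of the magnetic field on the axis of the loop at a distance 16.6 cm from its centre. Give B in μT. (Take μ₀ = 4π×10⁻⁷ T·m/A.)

On the axis of a circular loop, B = μ₀IR² / [2(R²+z²)^(3/2)].
R² + z² = (0.0684)² + (0.166)² = 0.03223 m², and (R²+z²)^(3/2) = 5.79×10⁻³ m³.
B = (4π×10⁻⁷ × 6.34 × 0.004679) / (2 × 5.79×10⁻³) = 3.22×10⁻⁶ T.

B ≈ 3.22 μT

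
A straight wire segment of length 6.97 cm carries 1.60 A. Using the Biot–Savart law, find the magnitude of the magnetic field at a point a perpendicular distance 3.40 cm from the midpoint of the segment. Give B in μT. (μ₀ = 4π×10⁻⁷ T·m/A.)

B ≈ 6.74 μT

For a finite straight segment, B = (μ₀I/4πd)(sinθ₁ + sinθ₂), where θ₁, θ₂ are the angles from the perpendicular to each end.
The perpendicular from the point meets the wire at its midpoint, so each end is L/2 = 0.03485 m away along the wire.
sinθ₁ = 0.03485/√(0.03485²+0.034²) = 0.7158; sinθ₂ = 0.03485/√(0.03485²+0.034²) = 0.7158.
B = (4π×10⁻⁷ × 1.60) / (4π × 0.034) × (0.7158 + 0.7158) = 6.74×10⁻⁶ T.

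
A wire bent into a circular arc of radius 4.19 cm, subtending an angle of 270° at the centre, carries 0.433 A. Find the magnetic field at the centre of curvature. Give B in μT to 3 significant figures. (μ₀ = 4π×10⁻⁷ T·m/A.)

The Biot–Savart field of a circular arc at its centre is B = μ₀Iφ/(4πR), with φ = 4.712 rad.
B = (4π×10⁻⁷ × 0.433 × 4.712) / (4π × 0.0419) = 4.87×10⁻⁶ T.

B ≈ 4.87 μT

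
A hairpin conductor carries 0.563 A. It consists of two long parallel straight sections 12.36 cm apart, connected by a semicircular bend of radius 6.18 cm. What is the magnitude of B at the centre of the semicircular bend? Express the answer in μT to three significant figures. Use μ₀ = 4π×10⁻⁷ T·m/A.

B ≈ 4.68 μT

The semicircular arc contributes B_arc = μ₀I·π/(4πR) = μ₀I/(4R) = 2.86×10⁻⁶ T.
Each semi-infinite lead is at perpendicular distance R = 0.0618 m from the centre, with the perpendicular foot at its near end, so it contributes μ₀I/(4πR); both point the same way, together 1.82×10⁻⁶ T.
Arc and leads all point the same direction: B = 2.86×10⁻⁶ + 1.82×10⁻⁶ = 4.68×10⁻⁶ T.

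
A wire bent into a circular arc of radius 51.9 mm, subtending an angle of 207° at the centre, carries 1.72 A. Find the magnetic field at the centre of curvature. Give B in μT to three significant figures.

The Biot–Savart field of a circular arc at its centre is B = μ₀Iφ/(4πR), with φ = 3.613 rad.
B = (4π×10⁻⁷ × 1.72 × 3.613) / (4π × 0.0519) = 1.20×10⁻⁵ T.

B ≈ 12.0 μT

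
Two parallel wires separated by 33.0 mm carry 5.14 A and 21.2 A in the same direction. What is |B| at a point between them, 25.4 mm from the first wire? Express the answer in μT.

Each long wire gives B = μ₀I/(2πd). Distances are d₁ = 0.0254 m and d₂ = 0.0076 m.
B₁ = 4.05×10⁻⁵ T, B₂ = 5.58×10⁻⁴ T.
Between parallel currents the two contributions point in opposite directions, so they subtract. B = |B₁ − B₂| = |4.05×10⁻⁵ − 5.58×10⁻⁴| = 5.17×10⁻⁴ T.

B ≈ 517 μT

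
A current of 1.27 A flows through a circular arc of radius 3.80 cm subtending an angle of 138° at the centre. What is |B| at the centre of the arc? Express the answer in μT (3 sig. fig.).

B ≈ 8.05 μT

The Biot–Savart field of a circular arc at its centre is B = μ₀Iφ/(4πR), with φ = 2.409 rad.
B = (4π×10⁻⁷ × 1.27 × 2.409) / (4π × 0.038) = 8.05×10⁻⁶ T.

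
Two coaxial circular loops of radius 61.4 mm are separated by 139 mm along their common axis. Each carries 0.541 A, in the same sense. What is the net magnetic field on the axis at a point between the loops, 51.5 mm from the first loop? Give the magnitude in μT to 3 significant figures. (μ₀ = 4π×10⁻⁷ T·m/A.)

Each loop contributes B = μ₀IR²/[2(R²+z²)^(3/2)] on the axis, with z measured from that loop.
Loop 1 (z = 0.0515 m): B₁ = 2.49×10⁻⁶ T. Loop 2 (z = 0.0875 m): B₂ = 1.05×10⁻⁶ T.
The fields add: B = B₁ + B₂ = 3.54×10⁻⁶ T.

B ≈ 3.54 μT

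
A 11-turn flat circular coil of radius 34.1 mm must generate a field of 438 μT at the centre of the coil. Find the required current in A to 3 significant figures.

For an N-turn coil, B = Nμ₀I/(2R) with R = 0.0341 m, so I = 2RB/(Nμ₀) = 2 × 0.0341 × 4.38×10⁻⁴ / (11 × 4π×10⁻⁷) = 2.16 A.

I ≈ 2.16 A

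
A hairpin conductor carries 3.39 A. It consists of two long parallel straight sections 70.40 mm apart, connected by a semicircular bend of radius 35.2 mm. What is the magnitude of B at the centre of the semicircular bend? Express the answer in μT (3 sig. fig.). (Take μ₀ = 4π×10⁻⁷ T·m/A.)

B ≈ 49.5 μT

The semicircular arc contributes B_arc = μ₀I·π/(4πR) = μ₀I/(4R) = 3.03×10⁻⁵ T.
Each semi-infinite lead is at perpendicular distance R = 0.0352 m from the centre, with the perpendicular foot at its near end, so it contributes μ₀I/(4πR); both point the same way, together 1.93×10⁻⁵ T.
Arc and leads all point the same direction: B = 3.03×10⁻⁵ + 1.93×10⁻⁵ = 4.95×10⁻⁵ T.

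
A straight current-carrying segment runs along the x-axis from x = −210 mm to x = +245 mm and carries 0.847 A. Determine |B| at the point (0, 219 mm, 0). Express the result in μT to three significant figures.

B ≈ 0.556 μT

For a finite straight segment, B = (μ₀I/4πd)(sinθ₁ + sinθ₂), where θ₁, θ₂ are the angles from the perpendicular to each end.
The perpendicular distance is d = 0.219 m; the end-offsets along the wire are a = 0.21 m and b = 0.245 m.
sinθ₁ = 0.21/√(0.21²+0.219²) = 0.6921; sinθ₂ = 0.245/√(0.245²+0.219²) = 0.7456.
B = (4π×10⁻⁷ × 0.847) / (4π × 0.219) × (0.6921 + 0.7456) = 5.56×10⁻⁷ T.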